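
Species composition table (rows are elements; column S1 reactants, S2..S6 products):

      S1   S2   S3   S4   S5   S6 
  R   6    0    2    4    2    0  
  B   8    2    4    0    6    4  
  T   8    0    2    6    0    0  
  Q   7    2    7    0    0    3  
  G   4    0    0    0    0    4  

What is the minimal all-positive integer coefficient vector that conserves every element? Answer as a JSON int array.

Coefficients: [5, 3, 2, 6, 1, 5]

R: 5·6 = 30 | 3·0+2·2+6·4+1·2+5·0 = 30
B: 5·8 = 40 | 3·2+2·4+6·0+1·6+5·4 = 40
T: 5·8 = 40 | 3·0+2·2+6·6+1·0+5·0 = 40
Q: 5·7 = 35 | 3·2+2·7+6·0+1·0+5·3 = 35
G: 5·4 = 20 | 3·0+2·0+6·0+1·0+5·4 = 20
gcd(5,3,2,6,1,5) = 1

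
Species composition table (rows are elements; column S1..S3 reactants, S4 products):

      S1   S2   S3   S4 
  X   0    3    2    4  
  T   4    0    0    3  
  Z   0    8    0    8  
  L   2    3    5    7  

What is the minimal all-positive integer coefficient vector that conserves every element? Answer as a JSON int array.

Coefficients: [3, 4, 2, 4]

X: 3·0+4·3+2·2 = 16 | 4·4 = 16
T: 3·4+4·0+2·0 = 12 | 4·3 = 12
Z: 3·0+4·8+2·0 = 32 | 4·8 = 32
L: 3·2+4·3+2·5 = 28 | 4·7 = 28
gcd(3,4,2,4) = 1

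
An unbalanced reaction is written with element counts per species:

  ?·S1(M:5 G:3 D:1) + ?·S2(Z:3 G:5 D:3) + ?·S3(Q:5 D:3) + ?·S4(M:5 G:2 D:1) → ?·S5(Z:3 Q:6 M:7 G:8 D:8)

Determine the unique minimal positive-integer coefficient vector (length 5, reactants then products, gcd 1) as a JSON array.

Coefficients: [1, 5, 6, 6, 5]

Z: 1·0+5·3+6·0+6·0 = 15 | 5·3 = 15
Q: 1·0+5·0+6·5+6·0 = 30 | 5·6 = 30
M: 1·5+5·0+6·0+6·5 = 35 | 5·7 = 35
G: 1·3+5·5+6·0+6·2 = 40 | 5·8 = 40
D: 1·1+5·3+6·3+6·1 = 40 | 5·8 = 40
gcd(1,5,6,6,5) = 1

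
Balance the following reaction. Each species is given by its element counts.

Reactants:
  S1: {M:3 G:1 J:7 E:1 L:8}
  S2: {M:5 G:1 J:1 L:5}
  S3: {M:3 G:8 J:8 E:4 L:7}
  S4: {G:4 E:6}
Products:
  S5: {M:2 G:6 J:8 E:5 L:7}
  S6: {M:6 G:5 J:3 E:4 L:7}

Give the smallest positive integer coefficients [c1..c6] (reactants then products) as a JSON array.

Coefficients: [3, 5, 4, 5, 5, 6]

M: 3·3+5·5+4·3+5·0 = 46 | 5·2+6·6 = 46
G: 3·1+5·1+4·8+5·4 = 60 | 5·6+6·5 = 60
J: 3·7+5·1+4·8+5·0 = 58 | 5·8+6·3 = 58
E: 3·1+5·0+4·4+5·6 = 49 | 5·5+6·4 = 49
L: 3·8+5·5+4·7+5·0 = 77 | 5·7+6·7 = 77
gcd(3,5,4,5,5,6) = 1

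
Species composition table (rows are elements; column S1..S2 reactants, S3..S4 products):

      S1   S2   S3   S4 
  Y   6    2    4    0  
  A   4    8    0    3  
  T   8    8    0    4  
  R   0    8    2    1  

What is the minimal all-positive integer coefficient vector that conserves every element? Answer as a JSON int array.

Y: 1·6+1·2 = 8 | 2·4+4·0 = 8
A: 1·4+1·8 = 12 | 2·0+4·3 = 12
T: 1·8+1·8 = 16 | 2·0+4·4 = 16
R: 1·0+1·8 = 8 | 2·2+4·1 = 8
gcd(1,1,2,4) = 1

Coefficients: [1, 1, 2, 4]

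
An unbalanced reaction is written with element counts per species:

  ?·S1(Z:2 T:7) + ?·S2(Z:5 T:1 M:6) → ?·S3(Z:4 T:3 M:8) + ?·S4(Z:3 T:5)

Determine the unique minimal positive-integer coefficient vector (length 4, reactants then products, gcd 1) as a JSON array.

Z: 5·2+4·5 = 30 | 3·4+6·3 = 30
T: 5·7+4·1 = 39 | 3·3+6·5 = 39
M: 5·0+4·6 = 24 | 3·8+6·0 = 24
gcd(5,4,3,6) = 1

Coefficients: [5, 4, 3, 6]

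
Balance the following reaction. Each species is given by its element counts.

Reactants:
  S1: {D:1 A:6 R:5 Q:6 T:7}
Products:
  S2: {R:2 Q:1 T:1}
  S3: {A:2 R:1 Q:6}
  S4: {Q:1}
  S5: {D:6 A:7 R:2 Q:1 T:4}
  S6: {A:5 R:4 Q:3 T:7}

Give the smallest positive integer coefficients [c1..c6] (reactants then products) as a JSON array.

Coefficients: [6, 3, 2, 5, 1, 5]

D: 6·1 = 6 | 3·0+2·0+5·0+1·6+5·0 = 6
A: 6·6 = 36 | 3·0+2·2+5·0+1·7+5·5 = 36
R: 6·5 = 30 | 3·2+2·1+5·0+1·2+5·4 = 30
Q: 6·6 = 36 | 3·1+2·6+5·1+1·1+5·3 = 36
T: 6·7 = 42 | 3·1+2·0+5·0+1·4+5·7 = 42
gcd(6,3,2,5,1,5) = 1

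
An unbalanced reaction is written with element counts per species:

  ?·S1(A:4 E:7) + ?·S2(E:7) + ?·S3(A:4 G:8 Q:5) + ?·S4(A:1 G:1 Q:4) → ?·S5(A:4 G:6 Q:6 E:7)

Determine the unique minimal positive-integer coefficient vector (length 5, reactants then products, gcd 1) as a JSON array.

Coefficients: [1, 5, 4, 4, 6]

A: 1·4+5·0+4·4+4·1 = 24 | 6·4 = 24
G: 1·0+5·0+4·8+4·1 = 36 | 6·6 = 36
Q: 1·0+5·0+4·5+4·4 = 36 | 6·6 = 36
E: 1·7+5·7+4·0+4·0 = 42 | 6·7 = 42
gcd(1,5,4,4,6) = 1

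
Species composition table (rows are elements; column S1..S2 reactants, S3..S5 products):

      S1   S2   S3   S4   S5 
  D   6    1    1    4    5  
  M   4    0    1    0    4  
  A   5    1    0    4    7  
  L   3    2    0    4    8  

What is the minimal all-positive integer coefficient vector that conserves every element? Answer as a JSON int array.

Coefficients: [2, 5, 4, 2, 1]

D: 2·6+5·1 = 17 | 4·1+2·4+1·5 = 17
M: 2·4+5·0 = 8 | 4·1+2·0+1·4 = 8
A: 2·5+5·1 = 15 | 4·0+2·4+1·7 = 15
L: 2·3+5·2 = 16 | 4·0+2·4+1·8 = 16
gcd(2,5,4,2,1) = 1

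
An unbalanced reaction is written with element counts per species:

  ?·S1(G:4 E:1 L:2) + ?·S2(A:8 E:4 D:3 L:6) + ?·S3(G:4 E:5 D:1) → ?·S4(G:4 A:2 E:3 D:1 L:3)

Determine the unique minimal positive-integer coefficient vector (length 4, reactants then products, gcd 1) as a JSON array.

G: 3·4+1·0+1·4 = 16 | 4·4 = 16
A: 3·0+1·8+1·0 = 8 | 4·2 = 8
E: 3·1+1·4+1·5 = 12 | 4·3 = 12
D: 3·0+1·3+1·1 = 4 | 4·1 = 4
L: 3·2+1·6+1·0 = 12 | 4·3 = 12
gcd(3,1,1,4) = 1

Coefficients: [3, 1, 1, 4]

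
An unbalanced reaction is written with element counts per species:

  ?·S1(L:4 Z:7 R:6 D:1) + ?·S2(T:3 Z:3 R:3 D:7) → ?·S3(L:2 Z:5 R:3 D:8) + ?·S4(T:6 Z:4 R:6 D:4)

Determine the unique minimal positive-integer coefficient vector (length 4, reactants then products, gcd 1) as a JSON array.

T: 2·0+6·3 = 18 | 4·0+3·6 = 18
L: 2·4+6·0 = 8 | 4·2+3·0 = 8
Z: 2·7+6·3 = 32 | 4·5+3·4 = 32
R: 2·6+6·3 = 30 | 4·3+3·6 = 30
D: 2·1+6·7 = 44 | 4·8+3·4 = 44
gcd(2,6,4,3) = 1

Coefficients: [2, 6, 4, 3]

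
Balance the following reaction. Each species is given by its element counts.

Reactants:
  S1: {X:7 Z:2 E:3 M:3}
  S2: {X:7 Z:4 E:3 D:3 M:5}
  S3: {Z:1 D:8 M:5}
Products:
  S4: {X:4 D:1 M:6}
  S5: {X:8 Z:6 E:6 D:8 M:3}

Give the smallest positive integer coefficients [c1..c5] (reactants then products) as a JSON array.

X: 3·7+1·7+2·0 = 28 | 3·4+2·8 = 28
Z: 3·2+1·4+2·1 = 12 | 3·0+2·6 = 12
E: 3·3+1·3+2·0 = 12 | 3·0+2·6 = 12
D: 3·0+1·3+2·8 = 19 | 3·1+2·8 = 19
M: 3·3+1·5+2·5 = 24 | 3·6+2·3 = 24
gcd(3,1,2,3,2) = 1

Coefficients: [3, 1, 2, 3, 2]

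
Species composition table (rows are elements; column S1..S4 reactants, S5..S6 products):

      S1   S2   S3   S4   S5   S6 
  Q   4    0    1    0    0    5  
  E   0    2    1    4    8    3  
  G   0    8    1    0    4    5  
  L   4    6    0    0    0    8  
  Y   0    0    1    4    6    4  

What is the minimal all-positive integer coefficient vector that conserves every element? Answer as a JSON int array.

Q: 1·4+2·0+6·1+5·0 = 10 | 3·0+2·5 = 10
E: 1·0+2·2+6·1+5·4 = 30 | 3·8+2·3 = 30
G: 1·0+2·8+6·1+5·0 = 22 | 3·4+2·5 = 22
L: 1·4+2·6+6·0+5·0 = 16 | 3·0+2·8 = 16
Y: 1·0+2·0+6·1+5·4 = 26 | 3·6+2·4 = 26
gcd(1,2,6,5,3,2) = 1

Coefficients: [1, 2, 6, 5, 3, 2]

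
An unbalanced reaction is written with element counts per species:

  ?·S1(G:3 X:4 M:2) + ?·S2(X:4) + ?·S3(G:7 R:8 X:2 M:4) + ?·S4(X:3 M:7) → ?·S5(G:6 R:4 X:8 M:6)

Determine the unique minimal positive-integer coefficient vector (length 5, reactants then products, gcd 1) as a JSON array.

Coefficients: [5, 4, 3, 2, 6]

G: 5·3+4·0+3·7+2·0 = 36 | 6·6 = 36
R: 5·0+4·0+3·8+2·0 = 24 | 6·4 = 24
X: 5·4+4·4+3·2+2·3 = 48 | 6·8 = 48
M: 5·2+4·0+3·4+2·7 = 36 | 6·6 = 36
gcd(5,4,3,2,6) = 1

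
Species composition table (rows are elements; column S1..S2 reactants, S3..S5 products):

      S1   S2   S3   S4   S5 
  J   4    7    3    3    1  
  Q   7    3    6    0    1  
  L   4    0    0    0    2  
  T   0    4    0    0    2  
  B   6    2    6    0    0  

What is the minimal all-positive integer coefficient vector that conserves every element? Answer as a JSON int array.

J: 3·4+3·7 = 33 | 4·3+5·3+6·1 = 33
Q: 3·7+3·3 = 30 | 4·6+5·0+6·1 = 30
L: 3·4+3·0 = 12 | 4·0+5·0+6·2 = 12
T: 3·0+3·4 = 12 | 4·0+5·0+6·2 = 12
B: 3·6+3·2 = 24 | 4·6+5·0+6·0 = 24
gcd(3,3,4,5,6) = 1

Coefficients: [3, 3, 4, 5, 6]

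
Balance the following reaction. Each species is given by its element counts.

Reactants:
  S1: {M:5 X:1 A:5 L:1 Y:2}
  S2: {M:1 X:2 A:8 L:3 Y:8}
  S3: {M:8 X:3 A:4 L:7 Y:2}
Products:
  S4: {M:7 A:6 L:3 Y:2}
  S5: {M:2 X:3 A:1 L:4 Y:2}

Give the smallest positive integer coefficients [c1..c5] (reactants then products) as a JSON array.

Coefficients: [1, 1, 4, 4, 5]

M: 1·5+1·1+4·8 = 38 | 4·7+5·2 = 38
X: 1·1+1·2+4·3 = 15 | 4·0+5·3 = 15
A: 1·5+1·8+4·4 = 29 | 4·6+5·1 = 29
L: 1·1+1·3+4·7 = 32 | 4·3+5·4 = 32
Y: 1·2+1·8+4·2 = 18 | 4·2+5·2 = 18
gcd(1,1,4,4,5) = 1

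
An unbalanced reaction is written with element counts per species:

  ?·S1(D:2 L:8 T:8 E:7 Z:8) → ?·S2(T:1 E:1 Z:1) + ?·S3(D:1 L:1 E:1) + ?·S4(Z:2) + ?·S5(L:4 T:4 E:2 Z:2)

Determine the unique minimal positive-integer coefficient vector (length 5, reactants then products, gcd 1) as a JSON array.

D: 2·2 = 4 | 4·0+4·1+3·0+3·0 = 4
L: 2·8 = 16 | 4·0+4·1+3·0+3·4 = 16
T: 2·8 = 16 | 4·1+4·0+3·0+3·4 = 16
E: 2·7 = 14 | 4·1+4·1+3·0+3·2 = 14
Z: 2·8 = 16 | 4·1+4·0+3·2+3·2 = 16
gcd(2,4,4,3,3) = 1

Coefficients: [2, 4, 4, 3, 3]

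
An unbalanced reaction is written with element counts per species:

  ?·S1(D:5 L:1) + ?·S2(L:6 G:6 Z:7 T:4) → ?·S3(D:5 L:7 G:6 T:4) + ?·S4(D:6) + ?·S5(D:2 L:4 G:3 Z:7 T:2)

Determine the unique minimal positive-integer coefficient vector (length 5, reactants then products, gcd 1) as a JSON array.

Coefficients: [3, 2, 1, 1, 2]

D: 3·5+2·0 = 15 | 1·5+1·6+2·2 = 15
L: 3·1+2·6 = 15 | 1·7+1·0+2·4 = 15
G: 3·0+2·6 = 12 | 1·6+1·0+2·3 = 12
Z: 3·0+2·7 = 14 | 1·0+1·0+2·7 = 14
T: 3·0+2·4 = 8 | 1·4+1·0+2·2 = 8
gcd(3,2,1,1,2) = 1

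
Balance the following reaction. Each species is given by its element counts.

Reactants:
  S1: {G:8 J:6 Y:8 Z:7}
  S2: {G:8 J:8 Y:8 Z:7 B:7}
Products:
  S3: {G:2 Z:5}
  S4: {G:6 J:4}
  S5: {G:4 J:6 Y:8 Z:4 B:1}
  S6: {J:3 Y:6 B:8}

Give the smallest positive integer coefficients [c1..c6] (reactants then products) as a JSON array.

G: 1·8+5·8 = 48 | 6·2+4·6+3·4+4·0 = 48
J: 1·6+5·8 = 46 | 6·0+4·4+3·6+4·3 = 46
Y: 1·8+5·8 = 48 | 6·0+4·0+3·8+4·6 = 48
Z: 1·7+5·7 = 42 | 6·5+4·0+3·4+4·0 = 42
B: 1·0+5·7 = 35 | 6·0+4·0+3·1+4·8 = 35
gcd(1,5,6,4,3,4) = 1

Coefficients: [1, 5, 6, 4, 3, 4]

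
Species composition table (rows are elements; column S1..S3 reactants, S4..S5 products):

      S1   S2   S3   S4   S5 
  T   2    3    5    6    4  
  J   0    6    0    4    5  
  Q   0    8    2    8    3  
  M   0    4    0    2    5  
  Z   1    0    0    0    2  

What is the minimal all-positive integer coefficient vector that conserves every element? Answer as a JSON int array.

Coefficients: [4, 5, 3, 5, 2]

T: 4·2+5·3+3·5 = 38 | 5·6+2·4 = 38
J: 4·0+5·6+3·0 = 30 | 5·4+2·5 = 30
Q: 4·0+5·8+3·2 = 46 | 5·8+2·3 = 46
M: 4·0+5·4+3·0 = 20 | 5·2+2·5 = 20
Z: 4·1+5·0+3·0 = 4 | 5·0+2·2 = 4
gcd(4,5,3,5,2) = 1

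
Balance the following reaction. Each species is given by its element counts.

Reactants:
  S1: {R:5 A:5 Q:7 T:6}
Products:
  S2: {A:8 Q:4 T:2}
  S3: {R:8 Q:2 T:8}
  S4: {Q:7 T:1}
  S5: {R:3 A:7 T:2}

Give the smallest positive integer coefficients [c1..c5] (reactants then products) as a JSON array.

R: 6·5 = 30 | 2·0+3·8+4·0+2·3 = 30
A: 6·5 = 30 | 2·8+3·0+4·0+2·7 = 30
Q: 6·7 = 42 | 2·4+3·2+4·7+2·0 = 42
T: 6·6 = 36 | 2·2+3·8+4·1+2·2 = 36
gcd(6,2,3,4,2) = 1

Coefficients: [6, 2, 3, 4, 2]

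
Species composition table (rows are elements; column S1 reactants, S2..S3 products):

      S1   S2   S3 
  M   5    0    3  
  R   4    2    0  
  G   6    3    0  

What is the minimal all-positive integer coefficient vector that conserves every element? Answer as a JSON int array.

M: 3·5 = 15 | 6·0+5·3 = 15
R: 3·4 = 12 | 6·2+5·0 = 12
G: 3·6 = 18 | 6·3+5·0 = 18
gcd(3,6,5) = 1

Coefficients: [3, 6, 5]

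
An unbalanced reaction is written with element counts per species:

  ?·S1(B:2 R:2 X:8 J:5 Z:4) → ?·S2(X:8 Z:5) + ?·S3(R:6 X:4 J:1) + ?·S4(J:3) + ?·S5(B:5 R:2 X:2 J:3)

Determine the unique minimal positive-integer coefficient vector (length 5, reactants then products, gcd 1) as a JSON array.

Coefficients: [5, 4, 1, 6, 2]

B: 5·2 = 10 | 4·0+1·0+6·0+2·5 = 10
R: 5·2 = 10 | 4·0+1·6+6·0+2·2 = 10
X: 5·8 = 40 | 4·8+1·4+6·0+2·2 = 40
J: 5·5 = 25 | 4·0+1·1+6·3+2·3 = 25
Z: 5·4 = 20 | 4·5+1·0+6·0+2·0 = 20
gcd(5,4,1,6,2) = 1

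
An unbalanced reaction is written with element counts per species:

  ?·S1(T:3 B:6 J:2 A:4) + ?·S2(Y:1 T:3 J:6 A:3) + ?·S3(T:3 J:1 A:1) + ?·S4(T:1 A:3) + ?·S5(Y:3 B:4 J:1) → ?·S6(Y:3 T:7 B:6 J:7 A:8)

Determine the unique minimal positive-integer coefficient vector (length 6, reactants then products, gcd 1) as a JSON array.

Y: 2·0+3·1+3·0+4·0+3·3 = 12 | 4·3 = 12
T: 2·3+3·3+3·3+4·1+3·0 = 28 | 4·7 = 28
B: 2·6+3·0+3·0+4·0+3·4 = 24 | 4·6 = 24
J: 2·2+3·6+3·1+4·0+3·1 = 28 | 4·7 = 28
A: 2·4+3·3+3·1+4·3+3·0 = 32 | 4·8 = 32
gcd(2,3,3,4,3,4) = 1

Coefficients: [2, 3, 3, 4, 3, 4]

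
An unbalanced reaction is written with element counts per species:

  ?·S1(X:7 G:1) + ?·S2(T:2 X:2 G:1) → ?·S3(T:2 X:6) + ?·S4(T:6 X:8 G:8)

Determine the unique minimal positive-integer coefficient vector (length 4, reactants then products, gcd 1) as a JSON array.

T: 2·0+6·2 = 12 | 3·2+1·6 = 12
X: 2·7+6·2 = 26 | 3·6+1·8 = 26
G: 2·1+6·1 = 8 | 3·0+1·8 = 8
gcd(2,6,3,1) = 1

Coefficients: [2, 6, 3, 1]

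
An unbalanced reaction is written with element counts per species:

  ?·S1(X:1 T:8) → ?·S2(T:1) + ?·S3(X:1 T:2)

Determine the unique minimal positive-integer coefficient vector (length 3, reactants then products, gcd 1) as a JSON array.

X: 1·1 = 1 | 6·0+1·1 = 1
T: 1·8 = 8 | 6·1+1·2 = 8
gcd(1,6,1) = 1

Coefficients: [1, 6, 1]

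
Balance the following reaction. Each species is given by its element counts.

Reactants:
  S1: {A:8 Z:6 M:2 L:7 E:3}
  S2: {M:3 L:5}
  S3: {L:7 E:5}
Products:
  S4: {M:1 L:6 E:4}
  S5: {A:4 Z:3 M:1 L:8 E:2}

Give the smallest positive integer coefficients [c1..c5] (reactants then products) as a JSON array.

A: 1·8+2·0+5·0 = 8 | 6·0+2·4 = 8
Z: 1·6+2·0+5·0 = 6 | 6·0+2·3 = 6
M: 1·2+2·3+5·0 = 8 | 6·1+2·1 = 8
L: 1·7+2·5+5·7 = 52 | 6·6+2·8 = 52
E: 1·3+2·0+5·5 = 28 | 6·4+2·2 = 28
gcd(1,2,5,6,2) = 1

Coefficients: [1, 2, 5, 6, 2]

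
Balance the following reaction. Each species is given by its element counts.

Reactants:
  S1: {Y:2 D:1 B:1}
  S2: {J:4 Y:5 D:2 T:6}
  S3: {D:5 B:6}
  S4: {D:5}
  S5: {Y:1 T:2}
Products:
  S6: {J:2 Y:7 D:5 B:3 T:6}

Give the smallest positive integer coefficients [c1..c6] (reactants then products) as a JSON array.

Coefficients: [6, 2, 1, 1, 6, 4]

J: 6·0+2·4+1·0+1·0+6·0 = 8 | 4·2 = 8
Y: 6·2+2·5+1·0+1·0+6·1 = 28 | 4·7 = 28
D: 6·1+2·2+1·5+1·5+6·0 = 20 | 4·5 = 20
B: 6·1+2·0+1·6+1·0+6·0 = 12 | 4·3 = 12
T: 6·0+2·6+1·0+1·0+6·2 = 24 | 4·6 = 24
gcd(6,2,1,1,6,4) = 1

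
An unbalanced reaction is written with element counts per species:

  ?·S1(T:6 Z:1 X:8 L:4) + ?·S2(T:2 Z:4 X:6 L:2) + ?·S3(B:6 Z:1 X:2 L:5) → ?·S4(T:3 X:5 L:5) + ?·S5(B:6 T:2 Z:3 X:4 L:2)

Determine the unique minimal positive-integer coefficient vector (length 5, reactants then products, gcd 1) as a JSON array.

Coefficients: [4, 1, 4, 6, 4]

B: 4·0+1·0+4·6 = 24 | 6·0+4·6 = 24
T: 4·6+1·2+4·0 = 26 | 6·3+4·2 = 26
Z: 4·1+1·4+4·1 = 12 | 6·0+4·3 = 12
X: 4·8+1·6+4·2 = 46 | 6·5+4·4 = 46
L: 4·4+1·2+4·5 = 38 | 6·5+4·2 = 38
gcd(4,1,4,6,4) = 1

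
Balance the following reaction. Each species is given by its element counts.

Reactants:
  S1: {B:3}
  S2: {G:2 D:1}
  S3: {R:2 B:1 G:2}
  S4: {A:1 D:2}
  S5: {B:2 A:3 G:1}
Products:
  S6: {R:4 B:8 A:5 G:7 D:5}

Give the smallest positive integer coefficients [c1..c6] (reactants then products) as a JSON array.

Coefficients: [4, 3, 6, 6, 3, 3]

R: 4·0+3·0+6·2+6·0+3·0 = 12 | 3·4 = 12
B: 4·3+3·0+6·1+6·0+3·2 = 24 | 3·8 = 24
A: 4·0+3·0+6·0+6·1+3·3 = 15 | 3·5 = 15
G: 4·0+3·2+6·2+6·0+3·1 = 21 | 3·7 = 21
D: 4·0+3·1+6·0+6·2+3·0 = 15 | 3·5 = 15
gcd(4,3,6,6,3,3) = 1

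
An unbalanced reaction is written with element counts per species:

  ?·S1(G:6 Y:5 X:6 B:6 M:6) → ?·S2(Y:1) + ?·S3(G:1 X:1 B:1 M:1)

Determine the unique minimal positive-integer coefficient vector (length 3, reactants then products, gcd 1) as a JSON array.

G: 1·6 = 6 | 5·0+6·1 = 6
Y: 1·5 = 5 | 5·1+6·0 = 5
X: 1·6 = 6 | 5·0+6·1 = 6
B: 1·6 = 6 | 5·0+6·1 = 6
M: 1·6 = 6 | 5·0+6·1 = 6
gcd(1,5,6) = 1

Coefficients: [1, 5, 6]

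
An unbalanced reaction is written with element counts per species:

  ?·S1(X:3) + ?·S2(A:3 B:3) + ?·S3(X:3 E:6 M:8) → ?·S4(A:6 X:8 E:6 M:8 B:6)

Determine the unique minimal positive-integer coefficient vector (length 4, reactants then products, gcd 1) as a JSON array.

A: 5·0+6·3+3·0 = 18 | 3·6 = 18
X: 5·3+6·0+3·3 = 24 | 3·8 = 24
E: 5·0+6·0+3·6 = 18 | 3·6 = 18
M: 5·0+6·0+3·8 = 24 | 3·8 = 24
B: 5·0+6·3+3·0 = 18 | 3·6 = 18
gcd(5,6,3,3) = 1

Coefficients: [5, 6, 3, 3]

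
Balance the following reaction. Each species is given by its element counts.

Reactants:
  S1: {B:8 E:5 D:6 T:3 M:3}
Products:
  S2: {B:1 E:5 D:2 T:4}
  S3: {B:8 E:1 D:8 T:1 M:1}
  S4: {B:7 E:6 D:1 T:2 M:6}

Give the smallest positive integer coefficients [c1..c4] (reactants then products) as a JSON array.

B: 5·8 = 40 | 2·1+3·8+2·7 = 40
E: 5·5 = 25 | 2·5+3·1+2·6 = 25
D: 5·6 = 30 | 2·2+3·8+2·1 = 30
T: 5·3 = 15 | 2·4+3·1+2·2 = 15
M: 5·3 = 15 | 2·0+3·1+2·6 = 15
gcd(5,2,3,2) = 1

Coefficients: [5, 2, 3, 2]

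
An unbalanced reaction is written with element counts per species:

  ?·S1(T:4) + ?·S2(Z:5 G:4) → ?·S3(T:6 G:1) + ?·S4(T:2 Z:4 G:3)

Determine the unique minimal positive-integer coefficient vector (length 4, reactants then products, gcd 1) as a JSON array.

Coefficients: [4, 4, 1, 5]

T: 4·4+4·0 = 16 | 1·6+5·2 = 16
Z: 4·0+4·5 = 20 | 1·0+5·4 = 20
G: 4·0+4·4 = 16 | 1·1+5·3 = 16
gcd(4,4,1,5) = 1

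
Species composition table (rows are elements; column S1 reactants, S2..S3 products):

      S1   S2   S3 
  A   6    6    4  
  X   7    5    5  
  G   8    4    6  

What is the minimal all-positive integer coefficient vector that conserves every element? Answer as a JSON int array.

Coefficients: [5, 1, 6]

A: 5·6 = 30 | 1·6+6·4 = 30
X: 5·7 = 35 | 1·5+6·5 = 35
G: 5·8 = 40 | 1·4+6·6 = 40
gcd(5,1,6) = 1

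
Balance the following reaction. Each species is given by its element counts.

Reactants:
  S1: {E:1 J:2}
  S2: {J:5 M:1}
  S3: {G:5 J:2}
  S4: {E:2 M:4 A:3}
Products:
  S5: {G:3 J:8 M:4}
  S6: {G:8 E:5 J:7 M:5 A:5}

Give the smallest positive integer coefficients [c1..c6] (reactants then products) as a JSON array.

G: 5·0+3·0+6·5+5·0 = 30 | 2·3+3·8 = 30
E: 5·1+3·0+6·0+5·2 = 15 | 2·0+3·5 = 15
J: 5·2+3·5+6·2+5·0 = 37 | 2·8+3·7 = 37
M: 5·0+3·1+6·0+5·4 = 23 | 2·4+3·5 = 23
A: 5·0+3·0+6·0+5·3 = 15 | 2·0+3·5 = 15
gcd(5,3,6,5,2,3) = 1

Coefficients: [5, 3, 6, 5, 2, 3]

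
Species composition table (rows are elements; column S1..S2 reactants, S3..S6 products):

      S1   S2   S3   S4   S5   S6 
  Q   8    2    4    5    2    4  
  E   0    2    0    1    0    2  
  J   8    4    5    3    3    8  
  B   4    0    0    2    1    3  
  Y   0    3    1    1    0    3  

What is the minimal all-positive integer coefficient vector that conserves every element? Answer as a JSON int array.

Coefficients: [5, 4, 2, 4, 6, 2]

Q: 5·8+4·2 = 48 | 2·4+4·5+6·2+2·4 = 48
E: 5·0+4·2 = 8 | 2·0+4·1+6·0+2·2 = 8
J: 5·8+4·4 = 56 | 2·5+4·3+6·3+2·8 = 56
B: 5·4+4·0 = 20 | 2·0+4·2+6·1+2·3 = 20
Y: 5·0+4·3 = 12 | 2·1+4·1+6·0+2·3 = 12
gcd(5,4,2,4,6,2) = 1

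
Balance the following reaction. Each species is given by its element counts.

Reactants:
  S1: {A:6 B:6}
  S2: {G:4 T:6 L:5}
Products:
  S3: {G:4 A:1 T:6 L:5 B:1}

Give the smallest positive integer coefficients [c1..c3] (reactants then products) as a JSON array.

Coefficients: [1, 6, 6]

G: 1·0+6·4 = 24 | 6·4 = 24
A: 1·6+6·0 = 6 | 6·1 = 6
T: 1·0+6·6 = 36 | 6·6 = 36
L: 1·0+6·5 = 30 | 6·5 = 30
B: 1·6+6·0 = 6 | 6·1 = 6
gcd(1,6,6) = 1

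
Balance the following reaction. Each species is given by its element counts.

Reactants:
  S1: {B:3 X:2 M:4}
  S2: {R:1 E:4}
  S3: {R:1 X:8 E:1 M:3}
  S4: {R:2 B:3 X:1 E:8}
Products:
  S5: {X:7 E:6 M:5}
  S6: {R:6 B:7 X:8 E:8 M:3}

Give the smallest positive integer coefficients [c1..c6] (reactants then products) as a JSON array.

R: 4·0+6·1+6·1+3·2 = 18 | 5·0+3·6 = 18
B: 4·3+6·0+6·0+3·3 = 21 | 5·0+3·7 = 21
X: 4·2+6·0+6·8+3·1 = 59 | 5·7+3·8 = 59
E: 4·0+6·4+6·1+3·8 = 54 | 5·6+3·8 = 54
M: 4·4+6·0+6·3+3·0 = 34 | 5·5+3·3 = 34
gcd(4,6,6,3,5,3) = 1

Coefficients: [4, 6, 6, 3, 5, 3]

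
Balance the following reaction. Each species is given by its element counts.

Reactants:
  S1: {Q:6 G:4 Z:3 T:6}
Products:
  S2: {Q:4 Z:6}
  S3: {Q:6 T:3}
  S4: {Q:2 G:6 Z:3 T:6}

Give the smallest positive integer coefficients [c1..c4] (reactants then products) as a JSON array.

Q: 6·6 = 36 | 1·4+4·6+4·2 = 36
G: 6·4 = 24 | 1·0+4·0+4·6 = 24
Z: 6·3 = 18 | 1·6+4·0+4·3 = 18
T: 6·6 = 36 | 1·0+4·3+4·6 = 36
gcd(6,1,4,4) = 1

Coefficients: [6, 1, 4, 4]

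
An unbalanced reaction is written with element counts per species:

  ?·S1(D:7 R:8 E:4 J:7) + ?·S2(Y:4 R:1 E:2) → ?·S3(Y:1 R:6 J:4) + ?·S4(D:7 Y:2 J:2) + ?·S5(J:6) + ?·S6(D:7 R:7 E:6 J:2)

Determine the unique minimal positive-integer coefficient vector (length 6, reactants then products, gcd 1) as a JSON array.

Coefficients: [4, 1, 2, 1, 2, 3]

D: 4·7+1·0 = 28 | 2·0+1·7+2·0+3·7 = 28
Y: 4·0+1·4 = 4 | 2·1+1·2+2·0+3·0 = 4
R: 4·8+1·1 = 33 | 2·6+1·0+2·0+3·7 = 33
E: 4·4+1·2 = 18 | 2·0+1·0+2·0+3·6 = 18
J: 4·7+1·0 = 28 | 2·4+1·2+2·6+3·2 = 28
gcd(4,1,2,1,2,3) = 1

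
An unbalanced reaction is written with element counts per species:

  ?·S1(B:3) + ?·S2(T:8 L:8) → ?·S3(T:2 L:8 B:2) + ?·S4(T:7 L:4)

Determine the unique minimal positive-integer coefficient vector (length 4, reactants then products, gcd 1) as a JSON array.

T: 2·0+6·8 = 48 | 3·2+6·7 = 48
L: 2·0+6·8 = 48 | 3·8+6·4 = 48
B: 2·3+6·0 = 6 | 3·2+6·0 = 6
gcd(2,6,3,6) = 1

Coefficients: [2, 6, 3, 6]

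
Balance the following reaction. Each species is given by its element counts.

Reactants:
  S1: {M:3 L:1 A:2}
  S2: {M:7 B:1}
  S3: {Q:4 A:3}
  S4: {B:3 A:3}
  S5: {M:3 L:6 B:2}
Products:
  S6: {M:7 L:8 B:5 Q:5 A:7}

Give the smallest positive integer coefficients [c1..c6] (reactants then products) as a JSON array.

Coefficients: [2, 1, 5, 3, 5, 4]

M: 2·3+1·7+5·0+3·0+5·3 = 28 | 4·7 = 28
L: 2·1+1·0+5·0+3·0+5·6 = 32 | 4·8 = 32
B: 2·0+1·1+5·0+3·3+5·2 = 20 | 4·5 = 20
Q: 2·0+1·0+5·4+3·0+5·0 = 20 | 4·5 = 20
A: 2·2+1·0+5·3+3·3+5·0 = 28 | 4·7 = 28
gcd(2,1,5,3,5,4) = 1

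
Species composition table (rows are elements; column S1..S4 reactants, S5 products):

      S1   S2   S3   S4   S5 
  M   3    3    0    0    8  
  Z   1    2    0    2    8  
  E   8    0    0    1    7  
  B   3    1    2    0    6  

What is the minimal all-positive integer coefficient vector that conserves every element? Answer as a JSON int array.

M: 2·3+6·3+3·0+5·0 = 24 | 3·8 = 24
Z: 2·1+6·2+3·0+5·2 = 24 | 3·8 = 24
E: 2·8+6·0+3·0+5·1 = 21 | 3·7 = 21
B: 2·3+6·1+3·2+5·0 = 18 | 3·6 = 18
gcd(2,6,3,5,3) = 1

Coefficients: [2, 6, 3, 5, 3]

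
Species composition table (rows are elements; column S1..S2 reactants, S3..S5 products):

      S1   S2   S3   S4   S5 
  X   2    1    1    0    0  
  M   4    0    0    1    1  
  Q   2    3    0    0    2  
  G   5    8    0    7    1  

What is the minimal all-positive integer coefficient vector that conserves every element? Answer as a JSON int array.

Coefficients: [2, 2, 6, 3, 5]

X: 2·2+2·1 = 6 | 6·1+3·0+5·0 = 6
M: 2·4+2·0 = 8 | 6·0+3·1+5·1 = 8
Q: 2·2+2·3 = 10 | 6·0+3·0+5·2 = 10
G: 2·5+2·8 = 26 | 6·0+3·7+5·1 = 26
gcd(2,2,6,3,5) = 1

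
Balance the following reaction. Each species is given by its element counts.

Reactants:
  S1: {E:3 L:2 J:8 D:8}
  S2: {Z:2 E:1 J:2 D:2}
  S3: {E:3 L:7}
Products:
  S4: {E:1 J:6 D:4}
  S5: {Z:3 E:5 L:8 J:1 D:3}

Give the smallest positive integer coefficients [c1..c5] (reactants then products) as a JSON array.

Coefficients: [1, 3, 2, 2, 2]

Z: 1·0+3·2+2·0 = 6 | 2·0+2·3 = 6
E: 1·3+3·1+2·3 = 12 | 2·1+2·5 = 12
L: 1·2+3·0+2·7 = 16 | 2·0+2·8 = 16
J: 1·8+3·2+2·0 = 14 | 2·6+2·1 = 14
D: 1·8+3·2+2·0 = 14 | 2·4+2·3 = 14
gcd(1,3,2,2,2) = 1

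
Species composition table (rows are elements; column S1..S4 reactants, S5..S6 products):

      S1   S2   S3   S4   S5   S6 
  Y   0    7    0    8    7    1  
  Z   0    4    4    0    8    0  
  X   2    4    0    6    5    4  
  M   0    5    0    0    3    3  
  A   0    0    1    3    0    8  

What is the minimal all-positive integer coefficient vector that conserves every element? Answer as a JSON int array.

Y: 3·0+3·7+5·0+1·8 = 29 | 4·7+1·1 = 29
Z: 3·0+3·4+5·4+1·0 = 32 | 4·8+1·0 = 32
X: 3·2+3·4+5·0+1·6 = 24 | 4·5+1·4 = 24
M: 3·0+3·5+5·0+1·0 = 15 | 4·3+1·3 = 15
A: 3·0+3·0+5·1+1·3 = 8 | 4·0+1·8 = 8
gcd(3,3,5,1,4,1) = 1

Coefficients: [3, 3, 5, 1, 4, 1]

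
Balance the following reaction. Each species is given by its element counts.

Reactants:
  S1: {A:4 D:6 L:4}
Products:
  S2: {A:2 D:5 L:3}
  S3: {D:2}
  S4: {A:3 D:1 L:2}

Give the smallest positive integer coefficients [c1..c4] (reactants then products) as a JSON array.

A: 5·4 = 20 | 4·2+3·0+4·3 = 20
D: 5·6 = 30 | 4·5+3·2+4·1 = 30
L: 5·4 = 20 | 4·3+3·0+4·2 = 20
gcd(5,4,3,4) = 1

Coefficients: [5, 4, 3, 4]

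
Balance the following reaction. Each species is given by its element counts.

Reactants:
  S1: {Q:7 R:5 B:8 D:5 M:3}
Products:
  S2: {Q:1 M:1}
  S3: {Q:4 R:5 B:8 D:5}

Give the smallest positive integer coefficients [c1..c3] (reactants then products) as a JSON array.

Coefficients: [1, 3, 1]

Q: 1·7 = 7 | 3·1+1·4 = 7
R: 1·5 = 5 | 3·0+1·5 = 5
B: 1·8 = 8 | 3·0+1·8 = 8
D: 1·5 = 5 | 3·0+1·5 = 5
M: 1·3 = 3 | 3·1+1·0 = 3
gcd(1,3,1) = 1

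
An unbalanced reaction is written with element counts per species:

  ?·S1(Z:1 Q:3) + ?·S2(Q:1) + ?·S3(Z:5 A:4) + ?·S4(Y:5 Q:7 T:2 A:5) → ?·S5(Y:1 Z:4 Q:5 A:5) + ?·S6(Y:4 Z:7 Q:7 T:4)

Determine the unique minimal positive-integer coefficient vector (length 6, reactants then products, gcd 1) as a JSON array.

Y: 6·0+5·0+5·0+2·5 = 10 | 6·1+1·4 = 10
Z: 6·1+5·0+5·5+2·0 = 31 | 6·4+1·7 = 31
Q: 6·3+5·1+5·0+2·7 = 37 | 6·5+1·7 = 37
T: 6·0+5·0+5·0+2·2 = 4 | 6·0+1·4 = 4
A: 6·0+5·0+5·4+2·5 = 30 | 6·5+1·0 = 30
gcd(6,5,5,2,6,1) = 1

Coefficients: [6, 5, 5, 2, 6, 1]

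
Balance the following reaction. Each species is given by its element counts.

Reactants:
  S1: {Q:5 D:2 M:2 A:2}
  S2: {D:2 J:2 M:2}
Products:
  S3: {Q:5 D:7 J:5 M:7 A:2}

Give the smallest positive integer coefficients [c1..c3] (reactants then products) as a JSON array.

Q: 2·5+5·0 = 10 | 2·5 = 10
D: 2·2+5·2 = 14 | 2·7 = 14
J: 2·0+5·2 = 10 | 2·5 = 10
M: 2·2+5·2 = 14 | 2·7 = 14
A: 2·2+5·0 = 4 | 2·2 = 4
gcd(2,5,2) = 1

Coefficients: [2, 5, 2]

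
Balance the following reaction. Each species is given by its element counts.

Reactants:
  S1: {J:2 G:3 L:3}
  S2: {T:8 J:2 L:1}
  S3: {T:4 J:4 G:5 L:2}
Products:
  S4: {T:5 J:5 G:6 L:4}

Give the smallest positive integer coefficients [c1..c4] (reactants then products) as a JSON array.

T: 3·0+1·8+3·4 = 20 | 4·5 = 20
J: 3·2+1·2+3·4 = 20 | 4·5 = 20
G: 3·3+1·0+3·5 = 24 | 4·6 = 24
L: 3·3+1·1+3·2 = 16 | 4·4 = 16
gcd(3,1,3,4) = 1

Coefficients: [3, 1, 3, 4]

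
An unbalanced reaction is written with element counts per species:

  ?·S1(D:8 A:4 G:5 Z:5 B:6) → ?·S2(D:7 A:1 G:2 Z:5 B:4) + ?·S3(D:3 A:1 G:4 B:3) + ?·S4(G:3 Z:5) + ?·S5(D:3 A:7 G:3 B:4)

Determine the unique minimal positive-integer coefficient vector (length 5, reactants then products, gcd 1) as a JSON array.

D: 5·8 = 40 | 4·7+2·3+1·0+2·3 = 40
A: 5·4 = 20 | 4·1+2·1+1·0+2·7 = 20
G: 5·5 = 25 | 4·2+2·4+1·3+2·3 = 25
Z: 5·5 = 25 | 4·5+2·0+1·5+2·0 = 25
B: 5·6 = 30 | 4·4+2·3+1·0+2·4 = 30
gcd(5,4,2,1,2) = 1

Coefficients: [5, 4, 2, 1, 2]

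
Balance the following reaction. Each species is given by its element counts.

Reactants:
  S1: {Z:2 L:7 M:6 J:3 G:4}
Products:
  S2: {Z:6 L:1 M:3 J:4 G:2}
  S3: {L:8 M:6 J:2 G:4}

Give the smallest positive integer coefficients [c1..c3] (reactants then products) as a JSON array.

Z: 6·2 = 12 | 2·6+5·0 = 12
L: 6·7 = 42 | 2·1+5·8 = 42
M: 6·6 = 36 | 2·3+5·6 = 36
J: 6·3 = 18 | 2·4+5·2 = 18
G: 6·4 = 24 | 2·2+5·4 = 24
gcd(6,2,5) = 1

Coefficients: [6, 2, 5]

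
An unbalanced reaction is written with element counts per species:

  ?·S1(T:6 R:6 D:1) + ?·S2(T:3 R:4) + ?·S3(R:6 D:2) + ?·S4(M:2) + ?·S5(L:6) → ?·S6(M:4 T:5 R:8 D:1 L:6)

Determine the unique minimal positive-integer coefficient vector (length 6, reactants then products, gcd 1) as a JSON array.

Coefficients: [1, 3, 1, 6, 3, 3]

M: 1·0+3·0+1·0+6·2+3·0 = 12 | 3·4 = 12
T: 1·6+3·3+1·0+6·0+3·0 = 15 | 3·5 = 15
R: 1·6+3·4+1·6+6·0+3·0 = 24 | 3·8 = 24
D: 1·1+3·0+1·2+6·0+3·0 = 3 | 3·1 = 3
L: 1·0+3·0+1·0+6·0+3·6 = 18 | 3·6 = 18
gcd(1,3,1,6,3,3) = 1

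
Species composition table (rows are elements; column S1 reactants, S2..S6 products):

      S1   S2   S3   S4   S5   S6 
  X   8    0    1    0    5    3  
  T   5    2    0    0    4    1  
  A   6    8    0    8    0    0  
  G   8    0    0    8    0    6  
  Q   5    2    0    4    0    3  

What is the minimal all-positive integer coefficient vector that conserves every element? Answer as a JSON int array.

Coefficients: [4, 2, 5, 1, 3, 4]

X: 4·8 = 32 | 2·0+5·1+1·0+3·5+4·3 = 32
T: 4·5 = 20 | 2·2+5·0+1·0+3·4+4·1 = 20
A: 4·6 = 24 | 2·8+5·0+1·8+3·0+4·0 = 24
G: 4·8 = 32 | 2·0+5·0+1·8+3·0+4·6 = 32
Q: 4·5 = 20 | 2·2+5·0+1·4+3·0+4·3 = 20
gcd(4,2,5,1,3,4) = 1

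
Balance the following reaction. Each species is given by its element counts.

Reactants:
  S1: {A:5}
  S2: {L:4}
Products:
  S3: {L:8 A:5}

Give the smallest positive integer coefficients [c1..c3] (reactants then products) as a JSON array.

L: 1·0+2·4 = 8 | 1·8 = 8
A: 1·5+2·0 = 5 | 1·5 = 5
gcd(1,2,1) = 1

Coefficients: [1, 2, 1]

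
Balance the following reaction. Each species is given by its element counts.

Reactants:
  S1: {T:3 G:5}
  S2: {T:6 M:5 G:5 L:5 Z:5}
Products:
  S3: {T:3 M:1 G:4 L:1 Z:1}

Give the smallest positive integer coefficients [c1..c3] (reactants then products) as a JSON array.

T: 3·3+1·6 = 15 | 5·3 = 15
M: 3·0+1·5 = 5 | 5·1 = 5
G: 3·5+1·5 = 20 | 5·4 = 20
L: 3·0+1·5 = 5 | 5·1 = 5
Z: 3·0+1·5 = 5 | 5·1 = 5
gcd(3,1,5) = 1

Coefficients: [3, 1, 5]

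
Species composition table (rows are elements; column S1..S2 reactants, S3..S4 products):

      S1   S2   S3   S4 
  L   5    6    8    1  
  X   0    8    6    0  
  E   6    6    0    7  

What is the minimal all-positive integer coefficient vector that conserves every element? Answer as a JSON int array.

Coefficients: [4, 3, 4, 6]

L: 4·5+3·6 = 38 | 4·8+6·1 = 38
X: 4·0+3·8 = 24 | 4·6+6·0 = 24
E: 4·6+3·6 = 42 | 4·0+6·7 = 42
gcd(4,3,4,6) = 1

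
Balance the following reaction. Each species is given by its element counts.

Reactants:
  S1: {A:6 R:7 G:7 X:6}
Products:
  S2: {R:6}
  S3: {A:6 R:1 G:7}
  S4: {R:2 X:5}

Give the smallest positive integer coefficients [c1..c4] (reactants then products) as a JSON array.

Coefficients: [5, 3, 5, 6]

A: 5·6 = 30 | 3·0+5·6+6·0 = 30
R: 5·7 = 35 | 3·6+5·1+6·2 = 35
G: 5·7 = 35 | 3·0+5·7+6·0 = 35
X: 5·6 = 30 | 3·0+5·0+6·5 = 30
gcd(5,3,5,6) = 1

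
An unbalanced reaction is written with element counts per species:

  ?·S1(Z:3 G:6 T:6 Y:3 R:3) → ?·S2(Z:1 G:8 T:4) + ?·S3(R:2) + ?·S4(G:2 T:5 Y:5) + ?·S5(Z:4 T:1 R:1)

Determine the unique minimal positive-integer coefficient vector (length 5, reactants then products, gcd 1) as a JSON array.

Coefficients: [5, 3, 6, 3, 3]

Z: 5·3 = 15 | 3·1+6·0+3·0+3·4 = 15
G: 5·6 = 30 | 3·8+6·0+3·2+3·0 = 30
T: 5·6 = 30 | 3·4+6·0+3·5+3·1 = 30
Y: 5·3 = 15 | 3·0+6·0+3·5+3·0 = 15
R: 5·3 = 15 | 3·0+6·2+3·0+3·1 = 15
gcd(5,3,6,3,3) = 1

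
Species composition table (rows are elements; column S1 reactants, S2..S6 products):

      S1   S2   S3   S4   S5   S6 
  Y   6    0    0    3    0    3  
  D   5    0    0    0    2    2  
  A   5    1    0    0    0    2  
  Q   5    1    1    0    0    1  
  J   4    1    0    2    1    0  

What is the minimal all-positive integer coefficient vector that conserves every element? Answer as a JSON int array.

Y: 2·6 = 12 | 4·0+3·0+1·3+2·0+3·3 = 12
D: 2·5 = 10 | 4·0+3·0+1·0+2·2+3·2 = 10
A: 2·5 = 10 | 4·1+3·0+1·0+2·0+3·2 = 10
Q: 2·5 = 10 | 4·1+3·1+1·0+2·0+3·1 = 10
J: 2·4 = 8 | 4·1+3·0+1·2+2·1+3·0 = 8
gcd(2,4,3,1,2,3) = 1

Coefficients: [2, 4, 3, 1, 2, 3]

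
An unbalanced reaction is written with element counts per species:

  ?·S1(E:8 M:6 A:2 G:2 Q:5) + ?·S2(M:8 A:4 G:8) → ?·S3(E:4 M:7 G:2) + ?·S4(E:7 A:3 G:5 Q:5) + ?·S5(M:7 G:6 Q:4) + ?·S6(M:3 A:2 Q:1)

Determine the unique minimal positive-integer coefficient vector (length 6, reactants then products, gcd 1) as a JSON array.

Coefficients: [6, 3, 5, 4, 1, 6]

E: 6·8+3·0 = 48 | 5·4+4·7+1·0+6·0 = 48
M: 6·6+3·8 = 60 | 5·7+4·0+1·7+6·3 = 60
A: 6·2+3·4 = 24 | 5·0+4·3+1·0+6·2 = 24
G: 6·2+3·8 = 36 | 5·2+4·5+1·6+6·0 = 36
Q: 6·5+3·0 = 30 | 5·0+4·5+1·4+6·1 = 30
gcd(6,3,5,4,1,6) = 1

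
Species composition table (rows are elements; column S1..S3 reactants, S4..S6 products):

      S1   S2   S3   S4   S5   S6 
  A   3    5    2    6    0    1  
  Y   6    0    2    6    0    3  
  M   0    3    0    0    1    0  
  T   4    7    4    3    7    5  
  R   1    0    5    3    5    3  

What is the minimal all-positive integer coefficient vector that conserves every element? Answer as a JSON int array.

Coefficients: [3, 1, 6, 4, 3, 2]

A: 3·3+1·5+6·2 = 26 | 4·6+3·0+2·1 = 26
Y: 3·6+1·0+6·2 = 30 | 4·6+3·0+2·3 = 30
M: 3·0+1·3+6·0 = 3 | 4·0+3·1+2·0 = 3
T: 3·4+1·7+6·4 = 43 | 4·3+3·7+2·5 = 43
R: 3·1+1·0+6·5 = 33 | 4·3+3·5+2·3 = 33
gcd(3,1,6,4,3,2) = 1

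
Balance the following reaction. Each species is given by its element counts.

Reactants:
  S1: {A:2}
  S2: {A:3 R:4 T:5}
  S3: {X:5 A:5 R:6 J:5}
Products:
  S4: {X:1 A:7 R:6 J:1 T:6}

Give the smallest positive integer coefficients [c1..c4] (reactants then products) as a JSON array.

X: 6·0+6·0+1·5 = 5 | 5·1 = 5
A: 6·2+6·3+1·5 = 35 | 5·7 = 35
R: 6·0+6·4+1·6 = 30 | 5·6 = 30
J: 6·0+6·0+1·5 = 5 | 5·1 = 5
T: 6·0+6·5+1·0 = 30 | 5·6 = 30
gcd(6,6,1,5) = 1

Coefficients: [6, 6, 1, 5]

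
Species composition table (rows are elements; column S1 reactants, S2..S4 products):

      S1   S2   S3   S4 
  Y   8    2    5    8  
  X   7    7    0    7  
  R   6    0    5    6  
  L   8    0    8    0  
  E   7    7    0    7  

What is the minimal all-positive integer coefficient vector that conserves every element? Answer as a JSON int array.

Coefficients: [6, 5, 6, 1]

Y: 6·8 = 48 | 5·2+6·5+1·8 = 48
X: 6·7 = 42 | 5·7+6·0+1·7 = 42
R: 6·6 = 36 | 5·0+6·5+1·6 = 36
L: 6·8 = 48 | 5·0+6·8+1·0 = 48
E: 6·7 = 42 | 5·7+6·0+1·7 = 42
gcd(6,5,6,1) = 1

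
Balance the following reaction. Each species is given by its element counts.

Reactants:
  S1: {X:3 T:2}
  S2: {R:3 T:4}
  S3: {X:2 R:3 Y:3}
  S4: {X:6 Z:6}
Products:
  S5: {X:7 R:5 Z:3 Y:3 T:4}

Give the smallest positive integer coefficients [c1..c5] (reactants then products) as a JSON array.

X: 4·3+4·0+6·2+3·6 = 42 | 6·7 = 42
R: 4·0+4·3+6·3+3·0 = 30 | 6·5 = 30
Z: 4·0+4·0+6·0+3·6 = 18 | 6·3 = 18
Y: 4·0+4·0+6·3+3·0 = 18 | 6·3 = 18
T: 4·2+4·4+6·0+3·0 = 24 | 6·4 = 24
gcd(4,4,6,3,6) = 1

Coefficients: [4, 4, 6, 3, 6]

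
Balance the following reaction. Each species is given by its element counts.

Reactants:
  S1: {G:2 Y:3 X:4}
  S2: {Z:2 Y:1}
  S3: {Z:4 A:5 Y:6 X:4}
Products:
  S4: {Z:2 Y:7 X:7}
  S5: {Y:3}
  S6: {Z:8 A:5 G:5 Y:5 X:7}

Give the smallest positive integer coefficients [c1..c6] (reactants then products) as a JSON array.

Coefficients: [5, 6, 2, 2, 3, 2]

Z: 5·0+6·2+2·4 = 20 | 2·2+3·0+2·8 = 20
A: 5·0+6·0+2·5 = 10 | 2·0+3·0+2·5 = 10
G: 5·2+6·0+2·0 = 10 | 2·0+3·0+2·5 = 10
Y: 5·3+6·1+2·6 = 33 | 2·7+3·3+2·5 = 33
X: 5·4+6·0+2·4 = 28 | 2·7+3·0+2·7 = 28
gcd(5,6,2,2,3,2) = 1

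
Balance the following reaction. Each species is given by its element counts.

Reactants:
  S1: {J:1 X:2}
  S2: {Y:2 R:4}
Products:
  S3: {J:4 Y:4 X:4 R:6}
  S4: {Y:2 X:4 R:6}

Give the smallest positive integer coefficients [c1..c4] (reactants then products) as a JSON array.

Coefficients: [4, 3, 1, 1]

J: 4·1+3·0 = 4 | 1·4+1·0 = 4
Y: 4·0+3·2 = 6 | 1·4+1·2 = 6
X: 4·2+3·0 = 8 | 1·4+1·4 = 8
R: 4·0+3·4 = 12 | 1·6+1·6 = 12
gcd(4,3,1,1) = 1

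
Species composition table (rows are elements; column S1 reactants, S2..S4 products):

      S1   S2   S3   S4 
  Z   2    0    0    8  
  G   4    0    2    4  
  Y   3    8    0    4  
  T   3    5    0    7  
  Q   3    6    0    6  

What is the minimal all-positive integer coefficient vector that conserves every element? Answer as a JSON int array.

Z: 4·2 = 8 | 1·0+6·0+1·8 = 8
G: 4·4 = 16 | 1·0+6·2+1·4 = 16
Y: 4·3 = 12 | 1·8+6·0+1·4 = 12
T: 4·3 = 12 | 1·5+6·0+1·7 = 12
Q: 4·3 = 12 | 1·6+6·0+1·6 = 12
gcd(4,1,6,1) = 1

Coefficients: [4, 1, 6, 1]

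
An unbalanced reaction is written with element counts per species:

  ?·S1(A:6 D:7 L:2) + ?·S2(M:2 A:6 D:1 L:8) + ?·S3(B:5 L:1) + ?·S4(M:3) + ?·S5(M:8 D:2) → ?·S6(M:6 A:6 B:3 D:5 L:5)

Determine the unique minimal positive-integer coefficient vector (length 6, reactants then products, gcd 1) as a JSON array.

M: 3·0+2·2+3·0+6·3+1·8 = 30 | 5·6 = 30
A: 3·6+2·6+3·0+6·0+1·0 = 30 | 5·6 = 30
B: 3·0+2·0+3·5+6·0+1·0 = 15 | 5·3 = 15
D: 3·7+2·1+3·0+6·0+1·2 = 25 | 5·5 = 25
L: 3·2+2·8+3·1+6·0+1·0 = 25 | 5·5 = 25
gcd(3,2,3,6,1,5) = 1

Coefficients: [3, 2, 3, 6, 1, 5]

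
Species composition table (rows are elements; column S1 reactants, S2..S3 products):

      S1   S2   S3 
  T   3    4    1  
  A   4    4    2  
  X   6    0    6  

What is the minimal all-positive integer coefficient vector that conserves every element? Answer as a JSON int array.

T: 2·3 = 6 | 1·4+2·1 = 6
A: 2·4 = 8 | 1·4+2·2 = 8
X: 2·6 = 12 | 1·0+2·6 = 12
gcd(2,1,2) = 1

Coefficients: [2, 1, 2]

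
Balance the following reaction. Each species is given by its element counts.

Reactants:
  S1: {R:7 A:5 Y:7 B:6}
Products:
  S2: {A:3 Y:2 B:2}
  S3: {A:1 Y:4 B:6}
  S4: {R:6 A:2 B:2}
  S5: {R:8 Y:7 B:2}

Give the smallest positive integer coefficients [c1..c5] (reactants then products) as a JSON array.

R: 4·7 = 28 | 5·0+1·0+2·6+2·8 = 28
A: 4·5 = 20 | 5·3+1·1+2·2+2·0 = 20
Y: 4·7 = 28 | 5·2+1·4+2·0+2·7 = 28
B: 4·6 = 24 | 5·2+1·6+2·2+2·2 = 24
gcd(4,5,1,2,2) = 1

Coefficients: [4, 5, 1, 2, 2]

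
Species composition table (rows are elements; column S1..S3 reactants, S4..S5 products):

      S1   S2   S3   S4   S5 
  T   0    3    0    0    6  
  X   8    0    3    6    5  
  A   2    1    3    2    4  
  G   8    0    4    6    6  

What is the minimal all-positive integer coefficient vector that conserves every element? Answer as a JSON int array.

T: 5·0+4·3+2·0 = 12 | 6·0+2·6 = 12
X: 5·8+4·0+2·3 = 46 | 6·6+2·5 = 46
A: 5·2+4·1+2·3 = 20 | 6·2+2·4 = 20
G: 5·8+4·0+2·4 = 48 | 6·6+2·6 = 48
gcd(5,4,2,6,2) = 1

Coefficients: [5, 4, 2, 6, 2]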